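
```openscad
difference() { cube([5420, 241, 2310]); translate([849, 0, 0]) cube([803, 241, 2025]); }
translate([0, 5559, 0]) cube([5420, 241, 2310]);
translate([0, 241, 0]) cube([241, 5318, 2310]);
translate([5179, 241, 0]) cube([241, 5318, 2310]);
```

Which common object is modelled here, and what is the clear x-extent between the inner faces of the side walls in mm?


A single room. The interior width is 4938 mm.

Four walls enclosing a rectangle with a door in the front wall — a room. Outside width 5420 minus two 241 mm walls gives 4938 mm.


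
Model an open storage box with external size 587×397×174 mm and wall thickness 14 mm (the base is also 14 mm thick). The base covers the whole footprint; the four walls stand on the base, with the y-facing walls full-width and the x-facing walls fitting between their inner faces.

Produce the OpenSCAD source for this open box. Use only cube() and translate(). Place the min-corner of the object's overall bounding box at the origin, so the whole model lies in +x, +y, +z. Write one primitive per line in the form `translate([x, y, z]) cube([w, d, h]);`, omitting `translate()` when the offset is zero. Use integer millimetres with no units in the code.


cube([587, 397, 14]);
translate([0, 0, 14]) cube([587, 14, 160]);
translate([0, 383, 14]) cube([587, 14, 160]);
translate([0, 14, 14]) cube([14, 369, 160]);
translate([573, 14, 14]) cube([14, 369, 160]);


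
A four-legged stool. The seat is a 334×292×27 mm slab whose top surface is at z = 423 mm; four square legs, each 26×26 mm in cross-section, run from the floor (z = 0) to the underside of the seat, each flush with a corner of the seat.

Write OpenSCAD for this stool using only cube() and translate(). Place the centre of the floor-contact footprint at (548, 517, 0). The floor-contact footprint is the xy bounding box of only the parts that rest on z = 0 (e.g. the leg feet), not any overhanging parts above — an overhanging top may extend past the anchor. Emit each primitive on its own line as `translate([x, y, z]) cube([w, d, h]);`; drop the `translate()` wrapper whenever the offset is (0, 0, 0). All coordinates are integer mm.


translate([381, 371, 396]) cube([334, 292, 27]);
translate([381, 371, 0]) cube([26, 26, 396]);
translate([689, 371, 0]) cube([26, 26, 396]);
translate([381, 637, 0]) cube([26, 26, 396]);
translate([689, 637, 0]) cube([26, 26, 396]);


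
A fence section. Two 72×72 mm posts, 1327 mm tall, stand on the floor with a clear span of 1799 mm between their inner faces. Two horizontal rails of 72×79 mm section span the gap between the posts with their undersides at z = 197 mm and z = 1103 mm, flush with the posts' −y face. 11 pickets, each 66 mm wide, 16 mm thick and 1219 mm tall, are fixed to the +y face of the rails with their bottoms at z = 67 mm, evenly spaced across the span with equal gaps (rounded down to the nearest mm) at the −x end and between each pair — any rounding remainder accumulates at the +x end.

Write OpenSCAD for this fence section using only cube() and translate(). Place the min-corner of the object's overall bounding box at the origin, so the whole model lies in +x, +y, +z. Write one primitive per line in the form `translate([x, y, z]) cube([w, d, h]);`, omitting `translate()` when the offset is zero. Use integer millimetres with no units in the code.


cube([72, 72, 1327]);
translate([1871, 0, 0]) cube([72, 72, 1327]);
translate([72, 0, 197]) cube([1799, 72, 79]);
translate([72, 0, 1103]) cube([1799, 72, 79]);
translate([161, 72, 67]) cube([66, 16, 1219]);
translate([316, 72, 67]) cube([66, 16, 1219]);
translate([471, 72, 67]) cube([66, 16, 1219]);
translate([626, 72, 67]) cube([66, 16, 1219]);
translate([781, 72, 67]) cube([66, 16, 1219]);
translate([936, 72, 67]) cube([66, 16, 1219]);
translate([1091, 72, 67]) cube([66, 16, 1219]);
translate([1246, 72, 67]) cube([66, 16, 1219]);
translate([1401, 72, 67]) cube([66, 16, 1219]);
translate([1556, 72, 67]) cube([66, 16, 1219]);
translate([1711, 72, 67]) cube([66, 16, 1219]);


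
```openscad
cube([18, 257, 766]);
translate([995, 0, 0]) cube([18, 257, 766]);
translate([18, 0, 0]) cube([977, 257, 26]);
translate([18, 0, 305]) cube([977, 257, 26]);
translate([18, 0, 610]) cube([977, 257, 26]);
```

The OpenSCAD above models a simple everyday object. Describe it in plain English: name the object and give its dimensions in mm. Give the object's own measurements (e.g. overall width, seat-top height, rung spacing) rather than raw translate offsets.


An open bookshelf. Two side panels, each 18 mm thick, 257 mm deep and 766 mm tall, stand 1013 mm apart (outside-to-outside). Between them sit 3 shelves, each 26 mm thick and 257 mm deep, spanning the full gap between the sides. The bottom shelf rests on the floor (its underside at z = 0) and the clear gap between one shelf's top and the next shelf's underside is 279 mm.


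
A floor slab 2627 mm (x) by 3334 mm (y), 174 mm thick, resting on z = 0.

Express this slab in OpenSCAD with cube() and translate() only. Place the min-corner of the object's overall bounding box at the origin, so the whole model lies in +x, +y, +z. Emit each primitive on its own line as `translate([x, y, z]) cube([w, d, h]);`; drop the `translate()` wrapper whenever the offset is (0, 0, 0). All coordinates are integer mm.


cube([2627, 3334, 174]);


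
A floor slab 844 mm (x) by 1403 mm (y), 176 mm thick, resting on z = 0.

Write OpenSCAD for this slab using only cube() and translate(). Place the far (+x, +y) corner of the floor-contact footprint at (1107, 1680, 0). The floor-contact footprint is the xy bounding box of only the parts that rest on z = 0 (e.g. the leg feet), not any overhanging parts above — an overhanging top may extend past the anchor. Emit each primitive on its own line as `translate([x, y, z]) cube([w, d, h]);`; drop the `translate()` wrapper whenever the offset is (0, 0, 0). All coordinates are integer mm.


translate([263, 277, 0]) cube([844, 1403, 176]);


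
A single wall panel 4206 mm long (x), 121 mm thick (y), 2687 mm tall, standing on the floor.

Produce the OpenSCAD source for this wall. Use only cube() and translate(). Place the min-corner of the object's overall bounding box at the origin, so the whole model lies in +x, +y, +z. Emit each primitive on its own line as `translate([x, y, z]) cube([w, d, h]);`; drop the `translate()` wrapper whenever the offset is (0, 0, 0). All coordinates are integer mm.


cube([4206, 121, 2687]);


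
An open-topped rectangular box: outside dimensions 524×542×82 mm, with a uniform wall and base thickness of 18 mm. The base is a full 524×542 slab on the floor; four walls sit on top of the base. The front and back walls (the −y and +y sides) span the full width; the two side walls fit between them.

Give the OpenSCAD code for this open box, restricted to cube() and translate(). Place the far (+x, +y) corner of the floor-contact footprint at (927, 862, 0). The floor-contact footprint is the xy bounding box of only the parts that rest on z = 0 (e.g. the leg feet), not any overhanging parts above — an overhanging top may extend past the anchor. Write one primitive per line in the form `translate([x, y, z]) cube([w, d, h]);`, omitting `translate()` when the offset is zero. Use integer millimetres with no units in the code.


translate([403, 320, 0]) cube([524, 542, 18]);
translate([403, 320, 18]) cube([524, 18, 64]);
translate([403, 844, 18]) cube([524, 18, 64]);
translate([403, 338, 18]) cube([18, 506, 64]);
translate([909, 338, 18]) cube([18, 506, 64]);


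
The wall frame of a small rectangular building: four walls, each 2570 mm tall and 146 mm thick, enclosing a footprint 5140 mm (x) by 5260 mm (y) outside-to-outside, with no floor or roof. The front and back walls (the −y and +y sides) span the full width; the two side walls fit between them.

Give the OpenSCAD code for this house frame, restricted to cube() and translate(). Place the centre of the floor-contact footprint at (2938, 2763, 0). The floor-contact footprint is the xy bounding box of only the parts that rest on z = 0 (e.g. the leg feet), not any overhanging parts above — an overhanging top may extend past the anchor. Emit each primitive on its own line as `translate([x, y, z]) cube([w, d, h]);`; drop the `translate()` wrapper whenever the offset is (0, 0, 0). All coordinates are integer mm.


translate([368, 133, 0]) cube([5140, 146, 2570]);
translate([368, 5247, 0]) cube([5140, 146, 2570]);
translate([368, 279, 0]) cube([146, 4968, 2570]);
translate([5362, 279, 0]) cube([146, 4968, 2570]);


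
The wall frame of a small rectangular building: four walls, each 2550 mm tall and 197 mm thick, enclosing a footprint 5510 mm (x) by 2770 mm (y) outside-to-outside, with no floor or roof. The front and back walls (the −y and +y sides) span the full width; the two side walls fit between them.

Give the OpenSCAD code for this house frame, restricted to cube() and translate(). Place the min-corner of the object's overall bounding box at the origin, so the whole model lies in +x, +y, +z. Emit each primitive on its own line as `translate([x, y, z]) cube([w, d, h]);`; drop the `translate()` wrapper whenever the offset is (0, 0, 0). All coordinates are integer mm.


cube([5510, 197, 2550]);
translate([0, 2573, 0]) cube([5510, 197, 2550]);
translate([0, 197, 0]) cube([197, 2376, 2550]);
translate([5313, 197, 0]) cube([197, 2376, 2550]);


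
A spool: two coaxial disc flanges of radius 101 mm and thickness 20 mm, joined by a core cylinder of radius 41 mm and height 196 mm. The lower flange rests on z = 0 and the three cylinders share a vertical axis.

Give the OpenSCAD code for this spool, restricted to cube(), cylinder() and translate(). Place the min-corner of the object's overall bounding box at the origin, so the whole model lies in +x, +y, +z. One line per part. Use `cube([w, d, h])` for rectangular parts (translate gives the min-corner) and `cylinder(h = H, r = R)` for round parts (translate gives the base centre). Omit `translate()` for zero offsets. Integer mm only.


translate([101, 101, 0]) cylinder(h = 20, r = 101);
translate([101, 101, 20]) cylinder(h = 196, r = 41);
translate([101, 101, 216]) cylinder(h = 20, r = 101);


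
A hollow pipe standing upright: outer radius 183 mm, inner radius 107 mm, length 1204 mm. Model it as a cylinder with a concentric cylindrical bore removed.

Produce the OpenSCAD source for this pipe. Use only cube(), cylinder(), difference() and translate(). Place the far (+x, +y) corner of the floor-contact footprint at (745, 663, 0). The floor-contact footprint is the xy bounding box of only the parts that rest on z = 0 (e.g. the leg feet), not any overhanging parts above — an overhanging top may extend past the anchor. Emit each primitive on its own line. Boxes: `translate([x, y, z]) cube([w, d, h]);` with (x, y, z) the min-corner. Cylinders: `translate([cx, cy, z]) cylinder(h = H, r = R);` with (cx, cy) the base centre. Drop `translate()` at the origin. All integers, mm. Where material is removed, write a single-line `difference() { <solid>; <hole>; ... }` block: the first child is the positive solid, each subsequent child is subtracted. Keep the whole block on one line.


difference() { translate([562, 480, 0]) cylinder(h = 1204, r = 183); translate([562, 480, 0]) cylinder(h = 1204, r = 107); }


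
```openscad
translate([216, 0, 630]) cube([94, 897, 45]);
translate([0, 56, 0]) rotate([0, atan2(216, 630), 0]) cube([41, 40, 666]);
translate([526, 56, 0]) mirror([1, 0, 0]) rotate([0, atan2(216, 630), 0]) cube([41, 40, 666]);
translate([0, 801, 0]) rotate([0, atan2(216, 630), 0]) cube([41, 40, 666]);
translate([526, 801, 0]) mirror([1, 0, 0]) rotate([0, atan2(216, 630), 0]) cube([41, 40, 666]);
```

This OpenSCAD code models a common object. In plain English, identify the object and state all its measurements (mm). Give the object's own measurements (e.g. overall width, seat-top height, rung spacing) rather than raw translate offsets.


A sawhorse. A 94×897×45 mm beam (x, y, z) sits on two A-frame leg pairs. Each pair is two raked legs of 41×40 mm section (40 mm along y) splaying symmetrically in x. Each leg rises 630 mm vertically over 216 mm of horizontal reach and is 666 mm long along its own axis. Every leg's outer bottom edge rests on the floor and its outer top edge meets a bottom edge of the beam — the left legs (tilting toward +x) meet the beam's −x bottom edge, the right legs (their mirror images, tilting toward −x) meet its +x bottom edge — so the leg tops tuck under the beam, the beam's underside is 630 mm above the floor, and the feet are 526 mm apart outside-to-outside with the beam centred between them. The two leg pairs are set in 56 mm from either end of the beam.


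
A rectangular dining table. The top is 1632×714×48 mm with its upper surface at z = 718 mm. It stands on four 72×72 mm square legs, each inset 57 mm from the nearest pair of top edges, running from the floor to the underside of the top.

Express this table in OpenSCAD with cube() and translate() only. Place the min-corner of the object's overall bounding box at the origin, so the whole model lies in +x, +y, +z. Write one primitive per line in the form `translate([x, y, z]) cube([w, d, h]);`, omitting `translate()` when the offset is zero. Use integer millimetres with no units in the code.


// leg_h = 718 - 48 = 670
translate([0, 0, 670]) cube([1632, 714, 48]);
translate([57, 57, 0]) cube([72, 72, 670]);
translate([1503, 57, 0]) cube([72, 72, 670]);
translate([57, 585, 0]) cube([72, 72, 670]);
translate([1503, 585, 0]) cube([72, 72, 670]);


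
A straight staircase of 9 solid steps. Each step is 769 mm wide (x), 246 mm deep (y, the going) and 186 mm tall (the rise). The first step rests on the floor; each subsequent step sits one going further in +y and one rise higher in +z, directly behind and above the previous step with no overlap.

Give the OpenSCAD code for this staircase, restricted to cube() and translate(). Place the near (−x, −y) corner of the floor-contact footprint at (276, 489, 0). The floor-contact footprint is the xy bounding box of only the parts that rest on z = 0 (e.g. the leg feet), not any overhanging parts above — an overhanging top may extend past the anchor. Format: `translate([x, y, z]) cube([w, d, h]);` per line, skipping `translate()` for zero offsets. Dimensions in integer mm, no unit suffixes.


translate([276, 489, 0]) cube([769, 246, 186]);
translate([276, 735, 186]) cube([769, 246, 186]);
translate([276, 981, 372]) cube([769, 246, 186]);
translate([276, 1227, 558]) cube([769, 246, 186]);
translate([276, 1473, 744]) cube([769, 246, 186]);
translate([276, 1719, 930]) cube([769, 246, 186]);
translate([276, 1965, 1116]) cube([769, 246, 186]);
translate([276, 2211, 1302]) cube([769, 246, 186]);
translate([276, 2457, 1488]) cube([769, 246, 186]);


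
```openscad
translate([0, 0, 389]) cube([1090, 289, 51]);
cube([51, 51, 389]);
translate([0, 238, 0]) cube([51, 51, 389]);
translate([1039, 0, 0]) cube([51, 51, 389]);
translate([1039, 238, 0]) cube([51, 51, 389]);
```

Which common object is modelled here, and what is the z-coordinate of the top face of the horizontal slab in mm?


A bench. The seat-top height is 440 mm.

A long slab on four corner posts — a bench. The slab sits at z = 389 with thickness 51, so the top is 389 + 51 = 440 mm.


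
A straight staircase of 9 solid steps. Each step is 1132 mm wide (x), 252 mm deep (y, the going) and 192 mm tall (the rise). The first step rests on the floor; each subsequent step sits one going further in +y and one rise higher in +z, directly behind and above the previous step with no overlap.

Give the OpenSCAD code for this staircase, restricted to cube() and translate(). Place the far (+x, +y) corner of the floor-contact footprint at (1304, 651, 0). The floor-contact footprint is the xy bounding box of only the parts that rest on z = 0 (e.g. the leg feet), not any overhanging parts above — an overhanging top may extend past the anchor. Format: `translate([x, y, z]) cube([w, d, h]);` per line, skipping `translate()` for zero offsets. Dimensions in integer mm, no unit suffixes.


translate([172, 399, 0]) cube([1132, 252, 192]);
translate([172, 651, 192]) cube([1132, 252, 192]);
translate([172, 903, 384]) cube([1132, 252, 192]);
translate([172, 1155, 576]) cube([1132, 252, 192]);
translate([172, 1407, 768]) cube([1132, 252, 192]);
translate([172, 1659, 960]) cube([1132, 252, 192]);
translate([172, 1911, 1152]) cube([1132, 252, 192]);
translate([172, 2163, 1344]) cube([1132, 252, 192]);
translate([172, 2415, 1536]) cube([1132, 252, 192]);


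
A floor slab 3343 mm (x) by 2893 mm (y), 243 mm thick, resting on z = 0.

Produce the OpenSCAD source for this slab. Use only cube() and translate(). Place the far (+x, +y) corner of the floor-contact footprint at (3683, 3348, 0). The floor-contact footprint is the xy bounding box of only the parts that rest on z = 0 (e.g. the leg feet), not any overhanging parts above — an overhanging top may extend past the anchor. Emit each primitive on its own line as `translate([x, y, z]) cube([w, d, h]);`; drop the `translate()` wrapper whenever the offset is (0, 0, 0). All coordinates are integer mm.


translate([340, 455, 0]) cube([3343, 2893, 243]);


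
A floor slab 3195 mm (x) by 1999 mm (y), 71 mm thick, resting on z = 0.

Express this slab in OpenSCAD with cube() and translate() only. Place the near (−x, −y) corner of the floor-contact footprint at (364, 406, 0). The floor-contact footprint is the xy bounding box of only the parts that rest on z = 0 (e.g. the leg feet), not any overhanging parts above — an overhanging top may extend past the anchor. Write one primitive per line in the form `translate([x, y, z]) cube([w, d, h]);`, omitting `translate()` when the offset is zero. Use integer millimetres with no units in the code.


translate([364, 406, 0]) cube([3195, 1999, 71]);


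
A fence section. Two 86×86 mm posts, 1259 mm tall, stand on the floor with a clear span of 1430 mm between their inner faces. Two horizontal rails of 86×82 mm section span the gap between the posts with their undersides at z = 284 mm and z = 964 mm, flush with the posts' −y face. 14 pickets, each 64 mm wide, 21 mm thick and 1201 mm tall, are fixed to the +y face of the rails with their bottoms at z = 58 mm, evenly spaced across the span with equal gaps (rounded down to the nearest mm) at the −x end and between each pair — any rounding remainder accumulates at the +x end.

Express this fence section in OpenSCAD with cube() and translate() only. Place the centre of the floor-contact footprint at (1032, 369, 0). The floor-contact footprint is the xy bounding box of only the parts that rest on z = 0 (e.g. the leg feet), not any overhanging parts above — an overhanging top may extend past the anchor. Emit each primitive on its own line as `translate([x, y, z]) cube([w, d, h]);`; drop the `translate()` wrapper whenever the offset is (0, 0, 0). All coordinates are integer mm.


translate([231, 326, 0]) cube([86, 86, 1259]);
translate([1747, 326, 0]) cube([86, 86, 1259]);
translate([317, 326, 284]) cube([1430, 86, 82]);
translate([317, 326, 964]) cube([1430, 86, 82]);
translate([352, 412, 58]) cube([64, 21, 1201]);
translate([451, 412, 58]) cube([64, 21, 1201]);
translate([550, 412, 58]) cube([64, 21, 1201]);
translate([649, 412, 58]) cube([64, 21, 1201]);
translate([748, 412, 58]) cube([64, 21, 1201]);
translate([847, 412, 58]) cube([64, 21, 1201]);
translate([946, 412, 58]) cube([64, 21, 1201]);
translate([1045, 412, 58]) cube([64, 21, 1201]);
translate([1144, 412, 58]) cube([64, 21, 1201]);
translate([1243, 412, 58]) cube([64, 21, 1201]);
translate([1342, 412, 58]) cube([64, 21, 1201]);
translate([1441, 412, 58]) cube([64, 21, 1201]);
translate([1540, 412, 58]) cube([64, 21, 1201]);
translate([1639, 412, 58]) cube([64, 21, 1201]);


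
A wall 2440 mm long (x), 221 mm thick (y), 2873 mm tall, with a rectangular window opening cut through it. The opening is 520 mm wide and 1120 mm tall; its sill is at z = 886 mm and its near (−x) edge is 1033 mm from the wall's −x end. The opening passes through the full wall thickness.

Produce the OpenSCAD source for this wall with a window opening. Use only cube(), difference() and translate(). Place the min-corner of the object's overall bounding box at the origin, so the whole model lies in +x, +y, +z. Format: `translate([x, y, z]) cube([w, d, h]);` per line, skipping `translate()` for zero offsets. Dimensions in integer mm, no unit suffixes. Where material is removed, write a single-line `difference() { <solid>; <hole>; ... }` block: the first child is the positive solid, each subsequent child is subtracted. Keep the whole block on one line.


difference() { cube([2440, 221, 2873]); translate([1033, 0, 886]) cube([520, 221, 1120]); }


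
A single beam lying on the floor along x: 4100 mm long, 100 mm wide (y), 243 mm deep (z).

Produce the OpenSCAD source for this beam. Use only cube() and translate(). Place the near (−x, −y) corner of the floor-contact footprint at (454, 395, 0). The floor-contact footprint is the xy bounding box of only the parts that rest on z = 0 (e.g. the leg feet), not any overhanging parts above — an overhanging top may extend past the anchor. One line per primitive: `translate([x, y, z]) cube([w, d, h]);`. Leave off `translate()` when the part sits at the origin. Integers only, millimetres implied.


translate([454, 395, 0]) cube([4100, 100, 243]);


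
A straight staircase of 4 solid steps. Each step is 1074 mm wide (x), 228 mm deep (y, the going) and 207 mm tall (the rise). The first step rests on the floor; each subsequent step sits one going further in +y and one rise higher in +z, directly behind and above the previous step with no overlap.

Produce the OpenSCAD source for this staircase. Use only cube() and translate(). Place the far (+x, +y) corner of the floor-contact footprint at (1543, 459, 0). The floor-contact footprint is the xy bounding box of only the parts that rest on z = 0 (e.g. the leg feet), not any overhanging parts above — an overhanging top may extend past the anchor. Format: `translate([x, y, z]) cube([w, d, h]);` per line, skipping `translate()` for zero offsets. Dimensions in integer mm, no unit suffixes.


translate([469, 231, 0]) cube([1074, 228, 207]);
translate([469, 459, 207]) cube([1074, 228, 207]);
translate([469, 687, 414]) cube([1074, 228, 207]);
translate([469, 915, 621]) cube([1074, 228, 207]);


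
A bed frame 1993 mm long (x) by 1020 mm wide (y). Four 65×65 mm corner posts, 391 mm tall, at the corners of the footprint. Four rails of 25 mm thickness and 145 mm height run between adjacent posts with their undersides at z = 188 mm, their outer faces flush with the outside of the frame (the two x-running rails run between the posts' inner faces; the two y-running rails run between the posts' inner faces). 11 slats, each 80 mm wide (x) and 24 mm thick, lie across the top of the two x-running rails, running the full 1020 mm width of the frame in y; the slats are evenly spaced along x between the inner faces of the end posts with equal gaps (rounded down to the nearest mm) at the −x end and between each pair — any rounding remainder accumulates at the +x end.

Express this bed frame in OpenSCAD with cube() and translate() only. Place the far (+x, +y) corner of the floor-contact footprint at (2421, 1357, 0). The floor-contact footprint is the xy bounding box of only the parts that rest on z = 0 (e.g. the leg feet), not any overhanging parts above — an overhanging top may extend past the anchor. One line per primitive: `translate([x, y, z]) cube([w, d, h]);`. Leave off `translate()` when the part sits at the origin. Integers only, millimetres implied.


translate([428, 337, 0]) cube([65, 65, 391]);
translate([428, 1292, 0]) cube([65, 65, 391]);
translate([2356, 337, 0]) cube([65, 65, 391]);
translate([2356, 1292, 0]) cube([65, 65, 391]);
translate([493, 337, 188]) cube([1863, 25, 145]);
translate([493, 1332, 188]) cube([1863, 25, 145]);
translate([428, 402, 188]) cube([25, 890, 145]);
translate([2396, 402, 188]) cube([25, 890, 145]);
translate([574, 337, 333]) cube([80, 1020, 24]);
translate([735, 337, 333]) cube([80, 1020, 24]);
translate([896, 337, 333]) cube([80, 1020, 24]);
translate([1057, 337, 333]) cube([80, 1020, 24]);
translate([1218, 337, 333]) cube([80, 1020, 24]);
translate([1379, 337, 333]) cube([80, 1020, 24]);
translate([1540, 337, 333]) cube([80, 1020, 24]);
translate([1701, 337, 333]) cube([80, 1020, 24]);
translate([1862, 337, 333]) cube([80, 1020, 24]);
translate([2023, 337, 333]) cube([80, 1020, 24]);
translate([2184, 337, 333]) cube([80, 1020, 24]);


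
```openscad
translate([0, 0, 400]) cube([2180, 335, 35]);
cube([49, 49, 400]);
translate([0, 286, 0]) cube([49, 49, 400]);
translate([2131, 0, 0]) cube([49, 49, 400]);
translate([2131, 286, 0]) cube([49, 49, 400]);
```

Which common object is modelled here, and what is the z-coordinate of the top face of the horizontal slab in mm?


A bench. The seat-top height is 435 mm.

A long slab on four corner posts — a bench. The slab sits at z = 400 with thickness 35, so the top is 400 + 35 = 435 mm.


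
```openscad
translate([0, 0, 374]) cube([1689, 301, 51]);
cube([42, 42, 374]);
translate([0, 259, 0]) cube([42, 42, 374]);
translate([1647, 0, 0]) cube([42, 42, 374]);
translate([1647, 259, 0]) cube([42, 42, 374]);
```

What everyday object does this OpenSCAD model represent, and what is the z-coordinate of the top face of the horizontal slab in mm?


A bench. The seat-top height is 425 mm.

A long slab on four corner posts — a bench. The slab sits at z = 374 with thickness 51, so the top is 374 + 51 = 425 mm.


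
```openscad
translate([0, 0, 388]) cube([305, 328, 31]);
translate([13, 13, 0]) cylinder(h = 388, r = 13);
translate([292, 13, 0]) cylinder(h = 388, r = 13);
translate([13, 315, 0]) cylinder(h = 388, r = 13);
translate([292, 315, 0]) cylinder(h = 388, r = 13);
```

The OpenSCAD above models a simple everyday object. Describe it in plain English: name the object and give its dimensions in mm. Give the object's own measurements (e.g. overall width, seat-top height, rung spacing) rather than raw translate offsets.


A simple wooden stool: a rectangular seat 305 mm (x) by 328 mm (y), 31 mm thick, top face at z = 419 mm, on four round legs, each 26 mm in diameter. The legs rest on z = 0, each leg's axis is inset half a diameter from the nearest pair of seat edges (so the leg's bounding box is flush with the corner).


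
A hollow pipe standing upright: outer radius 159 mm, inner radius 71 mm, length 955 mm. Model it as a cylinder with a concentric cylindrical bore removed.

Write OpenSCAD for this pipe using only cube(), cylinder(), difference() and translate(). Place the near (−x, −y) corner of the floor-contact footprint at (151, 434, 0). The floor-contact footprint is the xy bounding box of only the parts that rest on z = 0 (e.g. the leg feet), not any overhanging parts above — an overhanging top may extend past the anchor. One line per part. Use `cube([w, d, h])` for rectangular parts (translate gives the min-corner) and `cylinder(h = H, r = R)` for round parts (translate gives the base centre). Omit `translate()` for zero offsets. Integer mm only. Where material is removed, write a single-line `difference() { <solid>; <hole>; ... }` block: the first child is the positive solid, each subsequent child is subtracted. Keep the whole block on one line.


difference() { translate([310, 593, 0]) cylinder(h = 955, r = 159); translate([310, 593, 0]) cylinder(h = 955, r = 71); }


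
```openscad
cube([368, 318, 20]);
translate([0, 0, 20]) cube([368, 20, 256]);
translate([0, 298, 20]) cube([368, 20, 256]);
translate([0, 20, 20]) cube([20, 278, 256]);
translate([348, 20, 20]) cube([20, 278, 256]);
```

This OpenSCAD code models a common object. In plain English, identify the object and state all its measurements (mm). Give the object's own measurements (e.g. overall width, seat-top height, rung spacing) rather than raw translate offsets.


An open-topped rectangular box: outside dimensions 368×318×276 mm, with a uniform wall and base thickness of 20 mm. The base is a full 368×318 slab on the floor; four walls sit on top of the base. The front and back walls (the −y and +y sides) span the full width; the two side walls fit between them.


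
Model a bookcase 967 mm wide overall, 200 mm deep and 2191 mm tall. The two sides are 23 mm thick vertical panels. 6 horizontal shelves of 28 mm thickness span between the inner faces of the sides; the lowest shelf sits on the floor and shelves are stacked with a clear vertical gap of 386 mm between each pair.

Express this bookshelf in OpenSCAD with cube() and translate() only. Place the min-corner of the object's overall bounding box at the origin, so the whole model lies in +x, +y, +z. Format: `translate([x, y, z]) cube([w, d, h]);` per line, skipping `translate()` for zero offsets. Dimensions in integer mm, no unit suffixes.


cube([23, 200, 2191]);
translate([944, 0, 0]) cube([23, 200, 2191]);
translate([23, 0, 0]) cube([921, 200, 28]);
translate([23, 0, 414]) cube([921, 200, 28]);
translate([23, 0, 828]) cube([921, 200, 28]);
translate([23, 0, 1242]) cube([921, 200, 28]);
translate([23, 0, 1656]) cube([921, 200, 28]);
translate([23, 0, 2070]) cube([921, 200, 28]);


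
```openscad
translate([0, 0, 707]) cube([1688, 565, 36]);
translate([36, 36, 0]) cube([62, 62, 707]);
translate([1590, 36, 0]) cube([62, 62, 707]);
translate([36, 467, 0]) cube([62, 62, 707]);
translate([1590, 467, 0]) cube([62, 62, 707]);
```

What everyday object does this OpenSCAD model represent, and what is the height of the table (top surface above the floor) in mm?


A table. The table height is 743 mm.

A 1688×565×36 slab sits at z = 707 on four 62 mm square posts — a table. The top surface is at 707 + 36 = 743 mm.


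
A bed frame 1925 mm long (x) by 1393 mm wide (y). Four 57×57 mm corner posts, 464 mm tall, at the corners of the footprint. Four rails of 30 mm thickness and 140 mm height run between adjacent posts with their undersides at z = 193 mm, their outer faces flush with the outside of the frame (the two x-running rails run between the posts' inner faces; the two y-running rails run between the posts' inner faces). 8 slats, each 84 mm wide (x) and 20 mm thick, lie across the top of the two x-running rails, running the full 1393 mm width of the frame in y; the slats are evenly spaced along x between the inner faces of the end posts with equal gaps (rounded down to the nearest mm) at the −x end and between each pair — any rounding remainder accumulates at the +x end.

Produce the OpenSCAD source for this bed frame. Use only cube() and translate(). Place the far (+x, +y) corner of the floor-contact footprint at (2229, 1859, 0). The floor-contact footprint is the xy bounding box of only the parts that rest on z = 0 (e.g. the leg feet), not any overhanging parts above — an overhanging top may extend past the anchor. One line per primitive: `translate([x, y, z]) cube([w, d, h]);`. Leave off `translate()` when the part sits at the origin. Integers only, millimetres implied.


// slat z = rail_z + rail_h = 193 + 140 = 333
// slat gap = ⌊(1811 − 8·84) / 9⌋ = 126
translate([304, 466, 0]) cube([57, 57, 464]);
translate([304, 1802, 0]) cube([57, 57, 464]);
translate([2172, 466, 0]) cube([57, 57, 464]);
translate([2172, 1802, 0]) cube([57, 57, 464]);
translate([361, 466, 193]) cube([1811, 30, 140]);
translate([361, 1829, 193]) cube([1811, 30, 140]);
translate([304, 523, 193]) cube([30, 1279, 140]);
translate([2199, 523, 193]) cube([30, 1279, 140]);
translate([487, 466, 333]) cube([84, 1393, 20]);
translate([697, 466, 333]) cube([84, 1393, 20]);
translate([907, 466, 333]) cube([84, 1393, 20]);
translate([1117, 466, 333]) cube([84, 1393, 20]);
translate([1327, 466, 333]) cube([84, 1393, 20]);
translate([1537, 466, 333]) cube([84, 1393, 20]);
translate([1747, 466, 333]) cube([84, 1393, 20]);
translate([1957, 466, 333]) cube([84, 1393, 20]);


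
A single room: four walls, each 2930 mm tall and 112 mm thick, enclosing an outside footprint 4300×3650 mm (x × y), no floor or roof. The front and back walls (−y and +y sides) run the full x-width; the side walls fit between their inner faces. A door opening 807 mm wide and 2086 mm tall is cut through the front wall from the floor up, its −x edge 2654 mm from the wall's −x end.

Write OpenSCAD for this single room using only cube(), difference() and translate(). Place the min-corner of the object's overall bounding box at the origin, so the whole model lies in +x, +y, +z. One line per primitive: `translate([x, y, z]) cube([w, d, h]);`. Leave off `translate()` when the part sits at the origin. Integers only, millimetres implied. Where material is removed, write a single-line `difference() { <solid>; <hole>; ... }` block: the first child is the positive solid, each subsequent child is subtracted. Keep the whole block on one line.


difference() { cube([4300, 112, 2930]); translate([2654, 0, 0]) cube([807, 112, 2086]); }
translate([0, 3538, 0]) cube([4300, 112, 2930]);
translate([0, 112, 0]) cube([112, 3426, 2930]);
translate([4188, 112, 0]) cube([112, 3426, 2930]);


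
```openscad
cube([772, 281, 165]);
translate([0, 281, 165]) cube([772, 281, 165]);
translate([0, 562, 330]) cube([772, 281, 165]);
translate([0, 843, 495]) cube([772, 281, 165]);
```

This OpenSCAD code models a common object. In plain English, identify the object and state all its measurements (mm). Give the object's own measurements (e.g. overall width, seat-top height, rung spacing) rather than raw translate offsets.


A straight staircase of 4 solid steps. Each step is 772 mm wide (x), 281 mm deep (y, the going) and 165 mm tall (the rise). The first step rests on the floor; each subsequent step sits one going further in +y and one rise higher in +z, directly behind and above the previous step with no overlap.


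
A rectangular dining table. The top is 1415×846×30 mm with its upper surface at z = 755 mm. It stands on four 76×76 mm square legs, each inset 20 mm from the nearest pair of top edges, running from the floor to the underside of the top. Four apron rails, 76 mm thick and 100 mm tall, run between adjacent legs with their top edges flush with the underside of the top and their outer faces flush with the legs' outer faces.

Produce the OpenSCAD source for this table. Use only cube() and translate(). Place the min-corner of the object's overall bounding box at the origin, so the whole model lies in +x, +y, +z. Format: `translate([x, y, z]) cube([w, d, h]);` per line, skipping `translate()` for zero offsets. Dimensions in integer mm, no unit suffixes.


translate([0, 0, 725]) cube([1415, 846, 30]);
translate([20, 20, 0]) cube([76, 76, 725]);
translate([1319, 20, 0]) cube([76, 76, 725]);
translate([20, 750, 0]) cube([76, 76, 725]);
translate([1319, 750, 0]) cube([76, 76, 725]);
translate([96, 20, 625]) cube([1223, 76, 100]);
translate([96, 750, 625]) cube([1223, 76, 100]);
translate([20, 96, 625]) cube([76, 654, 100]);
translate([1319, 96, 625]) cube([76, 654, 100]);


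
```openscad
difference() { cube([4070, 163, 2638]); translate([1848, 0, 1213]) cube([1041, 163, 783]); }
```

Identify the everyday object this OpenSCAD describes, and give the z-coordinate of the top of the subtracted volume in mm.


A wall with a window opening. The window head height is 1996 mm.

A wall with a rectangular opening subtracted — a window. Sill at z = 1213, opening 783 mm tall, so the head is at 1213 + 783 = 1996 mm.


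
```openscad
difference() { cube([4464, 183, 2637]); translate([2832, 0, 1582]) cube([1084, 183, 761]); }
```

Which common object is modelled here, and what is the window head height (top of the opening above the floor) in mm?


A wall with a window opening. The window head height is 2343 mm.

A wall with a rectangular opening subtracted — a window. Sill at z = 1582, opening 761 mm tall, so the head is at 1582 + 761 = 2343 mm.


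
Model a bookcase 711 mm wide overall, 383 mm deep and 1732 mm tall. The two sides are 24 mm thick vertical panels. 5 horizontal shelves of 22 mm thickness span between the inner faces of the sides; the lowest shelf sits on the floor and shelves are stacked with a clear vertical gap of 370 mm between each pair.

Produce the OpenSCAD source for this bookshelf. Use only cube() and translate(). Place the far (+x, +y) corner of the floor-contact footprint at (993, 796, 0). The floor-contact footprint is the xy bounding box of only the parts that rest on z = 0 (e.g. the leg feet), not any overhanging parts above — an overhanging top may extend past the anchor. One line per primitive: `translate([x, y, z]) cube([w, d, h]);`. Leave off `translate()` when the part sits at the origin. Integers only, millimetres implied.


translate([282, 413, 0]) cube([24, 383, 1732]);
translate([969, 413, 0]) cube([24, 383, 1732]);
translate([306, 413, 0]) cube([663, 383, 22]);
translate([306, 413, 392]) cube([663, 383, 22]);
translate([306, 413, 784]) cube([663, 383, 22]);
translate([306, 413, 1176]) cube([663, 383, 22]);
translate([306, 413, 1568]) cube([663, 383, 22]);


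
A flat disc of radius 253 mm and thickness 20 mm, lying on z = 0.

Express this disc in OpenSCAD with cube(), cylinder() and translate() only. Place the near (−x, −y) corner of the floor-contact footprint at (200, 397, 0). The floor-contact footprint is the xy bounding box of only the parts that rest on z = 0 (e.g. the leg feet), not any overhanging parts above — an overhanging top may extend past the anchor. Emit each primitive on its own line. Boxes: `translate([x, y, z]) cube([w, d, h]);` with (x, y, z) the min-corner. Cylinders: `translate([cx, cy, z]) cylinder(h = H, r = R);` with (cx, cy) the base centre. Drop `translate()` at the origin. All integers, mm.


translate([453, 650, 0]) cylinder(h = 20, r = 253);


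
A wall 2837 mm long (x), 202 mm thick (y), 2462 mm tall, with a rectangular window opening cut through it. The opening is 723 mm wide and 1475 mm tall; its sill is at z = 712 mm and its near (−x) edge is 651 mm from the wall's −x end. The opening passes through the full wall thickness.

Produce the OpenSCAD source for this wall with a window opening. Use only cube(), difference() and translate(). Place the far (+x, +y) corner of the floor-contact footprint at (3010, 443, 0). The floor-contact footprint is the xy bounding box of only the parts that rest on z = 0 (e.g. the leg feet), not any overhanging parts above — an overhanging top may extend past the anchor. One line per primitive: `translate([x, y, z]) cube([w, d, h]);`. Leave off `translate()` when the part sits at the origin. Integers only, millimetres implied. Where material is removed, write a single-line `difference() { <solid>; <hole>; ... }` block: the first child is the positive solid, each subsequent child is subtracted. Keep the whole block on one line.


difference() { translate([173, 241, 0]) cube([2837, 202, 2462]); translate([824, 241, 712]) cube([723, 202, 1475]); }


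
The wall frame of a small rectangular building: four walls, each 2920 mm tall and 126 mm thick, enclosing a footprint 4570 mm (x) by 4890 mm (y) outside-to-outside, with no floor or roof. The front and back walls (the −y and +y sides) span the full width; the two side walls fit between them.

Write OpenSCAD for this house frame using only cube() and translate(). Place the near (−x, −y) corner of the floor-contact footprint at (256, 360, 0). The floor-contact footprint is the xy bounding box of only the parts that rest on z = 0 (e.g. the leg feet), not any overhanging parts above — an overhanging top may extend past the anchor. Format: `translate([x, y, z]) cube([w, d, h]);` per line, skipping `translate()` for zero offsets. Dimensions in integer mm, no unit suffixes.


translate([256, 360, 0]) cube([4570, 126, 2920]);
translate([256, 5124, 0]) cube([4570, 126, 2920]);
translate([256, 486, 0]) cube([126, 4638, 2920]);
translate([4700, 486, 0]) cube([126, 4638, 2920]);


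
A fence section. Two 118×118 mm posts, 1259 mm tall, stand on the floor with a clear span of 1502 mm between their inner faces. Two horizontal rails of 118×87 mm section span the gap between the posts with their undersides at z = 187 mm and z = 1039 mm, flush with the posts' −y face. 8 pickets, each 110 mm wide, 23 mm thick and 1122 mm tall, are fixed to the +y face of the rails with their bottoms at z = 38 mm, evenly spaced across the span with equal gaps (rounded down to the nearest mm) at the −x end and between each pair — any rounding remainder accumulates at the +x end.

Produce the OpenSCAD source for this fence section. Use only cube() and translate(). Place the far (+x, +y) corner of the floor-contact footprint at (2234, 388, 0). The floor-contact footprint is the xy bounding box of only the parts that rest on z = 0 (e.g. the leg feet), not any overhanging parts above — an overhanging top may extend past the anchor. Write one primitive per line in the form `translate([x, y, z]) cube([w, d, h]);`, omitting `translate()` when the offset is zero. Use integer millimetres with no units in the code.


translate([496, 270, 0]) cube([118, 118, 1259]);
translate([2116, 270, 0]) cube([118, 118, 1259]);
translate([614, 270, 187]) cube([1502, 118, 87]);
translate([614, 270, 1039]) cube([1502, 118, 87]);
translate([683, 388, 38]) cube([110, 23, 1122]);
translate([862, 388, 38]) cube([110, 23, 1122]);
translate([1041, 388, 38]) cube([110, 23, 1122]);
translate([1220, 388, 38]) cube([110, 23, 1122]);
translate([1399, 388, 38]) cube([110, 23, 1122]);
translate([1578, 388, 38]) cube([110, 23, 1122]);
translate([1757, 388, 38]) cube([110, 23, 1122]);
translate([1936, 388, 38]) cube([110, 23, 1122]);
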